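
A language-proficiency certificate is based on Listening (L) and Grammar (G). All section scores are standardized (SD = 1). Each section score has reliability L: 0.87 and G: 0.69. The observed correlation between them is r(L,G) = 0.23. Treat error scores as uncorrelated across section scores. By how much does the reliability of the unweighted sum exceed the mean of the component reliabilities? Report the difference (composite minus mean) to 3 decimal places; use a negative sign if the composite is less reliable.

0.041

Var(sum) = 2 + 0.46 = 2.46; true-score variance = 1.56 + 0.46 = 2.02; composite reliability = 0.8211.
Mean component reliability = 0.7800.
Difference = 0.8211 − 0.7800 = 0.041.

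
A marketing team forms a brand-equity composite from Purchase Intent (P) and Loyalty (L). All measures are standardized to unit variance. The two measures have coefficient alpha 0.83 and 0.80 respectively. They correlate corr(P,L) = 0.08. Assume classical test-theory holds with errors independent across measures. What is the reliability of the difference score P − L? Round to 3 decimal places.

Var(P−L) = 1 + 1 − 2·0.08 = 2 − 0.16 = 1.84.
Under uncorrelated errors the observed covariances equal the true-score covariances, so only the own-variance terms attenuate.
True-score variance = [0.83 + 0.80] − 0.16 = 1.63 − 0.16 = 1.47.
Reliability = 1.47 / 1.84 = 0.799.

0.799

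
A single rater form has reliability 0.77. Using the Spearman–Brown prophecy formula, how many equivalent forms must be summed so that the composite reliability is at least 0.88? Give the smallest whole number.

k ≥ ρ*(1−ρ₁)/(ρ₁(1−ρ*)) = 0.88·0.23 / (0.77·0.12) = 2.190.
Smallest integer k = 3.

3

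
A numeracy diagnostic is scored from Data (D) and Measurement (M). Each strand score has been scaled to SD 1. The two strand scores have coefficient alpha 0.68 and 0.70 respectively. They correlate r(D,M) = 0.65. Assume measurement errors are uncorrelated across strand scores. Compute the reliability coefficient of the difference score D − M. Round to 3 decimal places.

Var(D−M) = 1 + 1 − 2·0.65 = 2 − 1.3 = 0.7.
Under uncorrelated errors the observed covariances equal the true-score covariances, so only the own-variance terms attenuate.
True-score variance = [0.68 + 0.70] − 1.3 = 1.38 − 1.3 = 0.08.
Reliability = 0.08 / 0.7 = 0.114.

0.114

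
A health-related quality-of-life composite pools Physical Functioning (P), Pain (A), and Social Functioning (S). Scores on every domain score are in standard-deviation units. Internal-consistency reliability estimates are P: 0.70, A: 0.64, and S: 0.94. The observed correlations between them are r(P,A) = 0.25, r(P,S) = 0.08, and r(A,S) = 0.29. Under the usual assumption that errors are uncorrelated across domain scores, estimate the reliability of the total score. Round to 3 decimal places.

Var(P+A+S) = 3 + 2·[0.25 + 0.08 + 0.29] = 3 + 1.24 = 4.24.
Under uncorrelated errors the observed covariances equal the true-score covariances, so only the own-variance terms attenuate.
True-score variance = [0.70 + 0.64 + 0.94] + 1.24 = 2.28 + 1.24 = 3.52.
Reliability = 3.52 / 4.24 = 0.830.

0.830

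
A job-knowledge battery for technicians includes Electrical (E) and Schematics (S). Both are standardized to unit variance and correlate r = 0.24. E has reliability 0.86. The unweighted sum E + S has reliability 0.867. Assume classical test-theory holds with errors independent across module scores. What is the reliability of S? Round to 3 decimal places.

0.810

Var(E+S) = 2 + 2·0.24 = 2.480.
True-score variance = ρ_E + ρ_S + 2·0.24, so 0.867 = (0.86 + ρ_S + 0.48) / 2.480.
ρ_S = 0.867·2.480 − 0.86 − 0.48 = 0.810.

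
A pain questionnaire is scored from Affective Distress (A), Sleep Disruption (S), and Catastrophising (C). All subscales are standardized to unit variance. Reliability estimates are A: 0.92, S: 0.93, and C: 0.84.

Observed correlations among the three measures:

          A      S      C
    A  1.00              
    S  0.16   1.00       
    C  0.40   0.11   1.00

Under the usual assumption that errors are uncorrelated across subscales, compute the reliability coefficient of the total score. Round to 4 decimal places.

0.9286

Var(A+S+C) = 3 + 2·[0.16 + 0.40 + 0.11] = 3 + 1.34 = 4.34.
Because errors are independent across components, Cov(Tᵢ,Tⱼ) = Cov(Xᵢ,Xⱼ); the off-diagonal part of the true-score variance is the same as above.
True-score variance = [0.92 + 0.93 + 0.84] + 1.34 = 2.69 + 1.34 = 4.03.
Reliability = 4.03 / 4.34 = 0.9286.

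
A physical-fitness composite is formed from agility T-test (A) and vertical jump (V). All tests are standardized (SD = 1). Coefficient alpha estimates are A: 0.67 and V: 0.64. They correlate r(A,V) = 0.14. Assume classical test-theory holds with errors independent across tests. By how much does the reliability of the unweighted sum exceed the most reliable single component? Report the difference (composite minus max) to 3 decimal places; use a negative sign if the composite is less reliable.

0.027

Var(sum) = 2 + 0.28 = 2.28; true-score variance = 1.31 + 0.28 = 1.59; composite reliability = 0.6974.
Max component reliability = 0.6700.
Difference = 0.6974 − 0.6700 = 0.027.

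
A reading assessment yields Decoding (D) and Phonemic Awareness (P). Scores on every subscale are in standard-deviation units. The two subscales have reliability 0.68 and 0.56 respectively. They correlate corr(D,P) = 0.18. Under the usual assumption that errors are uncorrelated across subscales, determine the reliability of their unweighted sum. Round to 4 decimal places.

0.6780

Var(D+P) = 2 + 2·[0.18] = 2 + 0.36 = 2.36.
Under uncorrelated errors the observed covariances equal the true-score covariances, so only the own-variance terms attenuate.
True-score variance = [0.68 + 0.56] + 0.36 = 1.24 + 0.36 = 1.6.
Reliability = 1.6 / 2.36 = 0.6780.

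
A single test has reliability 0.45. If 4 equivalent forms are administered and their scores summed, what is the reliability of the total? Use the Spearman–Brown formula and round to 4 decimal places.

0.7660

ρ_k = kρ / (1 + (k−1)ρ) = 4·0.45 / (1 + 3·0.45) = 1.800 / 2.350 = 0.7660.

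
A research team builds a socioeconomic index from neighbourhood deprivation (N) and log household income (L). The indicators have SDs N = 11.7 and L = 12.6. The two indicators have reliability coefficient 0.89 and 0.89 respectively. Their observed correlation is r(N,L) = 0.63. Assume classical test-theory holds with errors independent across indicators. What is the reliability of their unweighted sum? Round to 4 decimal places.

0.9324

Var(N+L) = 11.7² + 12.6² + 2·[11.7·12.6·0.63] = 295.65 + 185.749 = 481.399.
Under uncorrelated errors the observed covariances equal the true-score covariances, so only the own-variance terms attenuate.
True-score variance = [11.7²·0.89 + 12.6²·0.89] + 185.749 = 263.128 + 185.749 = 448.878.
Reliability = 448.878 / 481.399 = 0.9324.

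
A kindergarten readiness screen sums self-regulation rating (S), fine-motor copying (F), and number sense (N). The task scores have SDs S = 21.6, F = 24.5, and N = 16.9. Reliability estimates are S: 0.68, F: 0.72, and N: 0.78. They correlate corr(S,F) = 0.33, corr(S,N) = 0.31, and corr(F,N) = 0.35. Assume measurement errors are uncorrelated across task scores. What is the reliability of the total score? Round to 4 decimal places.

Var(S+F+N) = 21.6² + 24.5² + 16.9² + 2·[21.6·24.5·0.33 + 21.6·16.9·0.31 + 24.5·16.9·0.35] = 1352.42 + 865.432 = 2217.85.
Because errors are independent across components, Cov(Tᵢ,Tⱼ) = Cov(Xᵢ,Xⱼ); the off-diagonal part of the true-score variance is the same as above.
True-score variance = [21.6²·0.68 + 24.5²·0.72 + 16.9²·0.78] + 865.432 = 972.217 + 865.432 = 1837.65.
Reliability = 1837.65 / 2217.85 = 0.8286.

0.8286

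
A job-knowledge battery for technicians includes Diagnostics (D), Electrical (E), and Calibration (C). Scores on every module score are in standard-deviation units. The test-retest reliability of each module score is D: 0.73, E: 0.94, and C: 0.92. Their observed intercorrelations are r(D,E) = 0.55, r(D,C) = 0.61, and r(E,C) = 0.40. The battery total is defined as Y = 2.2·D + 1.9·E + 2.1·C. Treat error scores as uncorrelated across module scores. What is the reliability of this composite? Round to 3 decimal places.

0.929

Var(Y) = 2.2² + 1.9² + 2.1² + 2·[4.18·0.55 + 4.62·0.61 + 3.99·0.40] = 12.86 + 13.4264 = 26.2864.
With uncorrelated errors the cross-covariances are all true-score covariance, so they carry over unchanged; only the diagonal terms shrink to ρᵢσᵢ².
True-score variance = [2.2²·0.73 + 1.9²·0.94 + 2.1²·0.92] + 13.4264 = 10.9838 + 13.4264 = 24.4102.
Reliability = 24.4102 / 26.2864 = 0.929.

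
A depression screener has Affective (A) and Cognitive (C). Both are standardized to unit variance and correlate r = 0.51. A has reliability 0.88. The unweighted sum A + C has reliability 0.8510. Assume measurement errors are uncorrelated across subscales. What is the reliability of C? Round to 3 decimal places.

Var(A+C) = 2 + 2·0.51 = 3.020.
True-score variance = ρ_A + ρ_C + 2·0.51, so 0.8510 = (0.88 + ρ_C + 1.02) / 3.020.
ρ_C = 0.8510·3.020 − 0.88 − 1.02 = 0.670.

0.670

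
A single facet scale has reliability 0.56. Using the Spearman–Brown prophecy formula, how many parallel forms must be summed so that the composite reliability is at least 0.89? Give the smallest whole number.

7

k ≥ ρ*(1−ρ₁)/(ρ₁(1−ρ*)) = 0.89·0.44 / (0.56·0.11) = 6.357.
Smallest integer k = 7.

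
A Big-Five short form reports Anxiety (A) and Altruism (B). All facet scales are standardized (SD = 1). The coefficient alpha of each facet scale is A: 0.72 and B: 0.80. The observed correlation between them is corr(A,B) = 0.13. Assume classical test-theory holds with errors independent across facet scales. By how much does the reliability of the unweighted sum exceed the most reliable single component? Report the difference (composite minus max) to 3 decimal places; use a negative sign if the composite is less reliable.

-0.012

Var(sum) = 2 + 0.26 = 2.26; true-score variance = 1.52 + 0.26 = 1.78; composite reliability = 0.7876.
Max component reliability = 0.8000.
Difference = 0.7876 − 0.8000 = -0.012.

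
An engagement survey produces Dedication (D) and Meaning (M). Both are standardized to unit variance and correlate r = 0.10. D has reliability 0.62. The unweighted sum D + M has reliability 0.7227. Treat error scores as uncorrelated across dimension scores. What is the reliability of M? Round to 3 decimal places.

0.770

Var(D+M) = 2 + 2·0.10 = 2.200.
True-score variance = ρ_D + ρ_M + 2·0.10, so 0.7227 = (0.62 + ρ_M + 0.20) / 2.200.
ρ_M = 0.7227·2.200 − 0.62 − 0.20 = 0.770.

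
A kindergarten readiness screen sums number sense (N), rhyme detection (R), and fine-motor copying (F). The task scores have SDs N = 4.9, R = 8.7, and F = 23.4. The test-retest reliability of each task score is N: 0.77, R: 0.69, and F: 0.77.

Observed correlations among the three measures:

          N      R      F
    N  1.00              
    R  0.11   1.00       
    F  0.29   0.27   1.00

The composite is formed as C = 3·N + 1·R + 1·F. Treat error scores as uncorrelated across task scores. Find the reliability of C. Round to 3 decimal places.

0.831

Var(C) = 3²·4.9² + 8.7² + 23.4² + 2·[3·4.9·8.7·0.11 + 3·4.9·23.4·0.29 + 8.7·23.4·0.27] = 839.34 + 337.577 = 1176.92.
Under uncorrelated errors the observed covariances equal the true-score covariances, so only the own-variance terms attenuate.
True-score variance = [3²·4.9²·0.77 + 8.7²·0.69 + 23.4²·0.77] + 337.577 = 640.237 + 337.577 = 977.814.
Reliability = 977.814 / 1176.92 = 0.831.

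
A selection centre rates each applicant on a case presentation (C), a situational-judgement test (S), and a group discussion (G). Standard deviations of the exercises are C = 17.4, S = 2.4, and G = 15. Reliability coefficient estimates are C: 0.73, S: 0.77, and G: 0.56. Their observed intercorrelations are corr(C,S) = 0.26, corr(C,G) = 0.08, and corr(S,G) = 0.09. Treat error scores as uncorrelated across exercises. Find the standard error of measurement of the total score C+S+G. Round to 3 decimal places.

13.493

Var(total) = 533.52 + 69.9552 = 603.475.
True-score variance = 351.45 + 69.9552 = 421.405, so reliability = 0.6983.
Error variance = 603.475 − 421.405 = 182.07; SEM = √182.07 = 13.493.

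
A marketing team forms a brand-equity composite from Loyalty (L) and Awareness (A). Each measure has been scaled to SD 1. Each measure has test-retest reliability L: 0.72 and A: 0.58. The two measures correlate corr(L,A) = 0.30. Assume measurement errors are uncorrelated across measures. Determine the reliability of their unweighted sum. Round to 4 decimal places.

Var(L+A) = 2 + 2·[0.30] = 2 + 0.6 = 2.6.
With uncorrelated errors the cross-covariances are all true-score covariance, so they carry over unchanged; only the diagonal terms shrink to ρᵢσᵢ².
True-score variance = [0.72 + 0.58] + 0.6 = 1.3 + 0.6 = 1.9.
Reliability = 1.9 / 2.6 = 0.7308.

0.7308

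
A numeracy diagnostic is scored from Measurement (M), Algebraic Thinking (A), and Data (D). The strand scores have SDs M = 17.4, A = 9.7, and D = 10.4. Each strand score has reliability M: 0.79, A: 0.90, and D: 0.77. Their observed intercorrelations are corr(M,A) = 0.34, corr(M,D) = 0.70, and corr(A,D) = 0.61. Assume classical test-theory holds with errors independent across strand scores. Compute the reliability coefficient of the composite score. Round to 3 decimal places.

0.902

Var(M+A+D) = 17.4² + 9.7² + 10.4² + 2·[17.4·9.7·0.34 + 17.4·10.4·0.70 + 9.7·10.4·0.61] = 505.01 + 491.188 = 996.198.
Under uncorrelated errors the observed covariances equal the true-score covariances, so only the own-variance terms attenuate.
True-score variance = [17.4²·0.79 + 9.7²·0.90 + 10.4²·0.77] + 491.188 = 407.145 + 491.188 = 898.333.
Reliability = 898.333 / 996.198 = 0.902.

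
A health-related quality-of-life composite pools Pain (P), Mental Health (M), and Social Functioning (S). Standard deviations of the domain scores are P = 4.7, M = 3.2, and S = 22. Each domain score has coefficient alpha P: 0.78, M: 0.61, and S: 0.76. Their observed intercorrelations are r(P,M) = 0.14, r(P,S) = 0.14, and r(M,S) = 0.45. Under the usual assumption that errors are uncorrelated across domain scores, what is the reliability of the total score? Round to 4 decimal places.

0.7960

Var(P+M+S) = 4.7² + 3.2² + 22² + 2·[4.7·3.2·0.14 + 4.7·22·0.14 + 3.2·22·0.45] = 516.33 + 96.5232 = 612.853.
With uncorrelated errors the cross-covariances are all true-score covariance, so they carry over unchanged; only the diagonal terms shrink to ρᵢσᵢ².
True-score variance = [4.7²·0.78 + 3.2²·0.61 + 22²·0.76] + 96.5232 = 391.317 + 96.5232 = 487.84.
Reliability = 487.84 / 612.853 = 0.7960.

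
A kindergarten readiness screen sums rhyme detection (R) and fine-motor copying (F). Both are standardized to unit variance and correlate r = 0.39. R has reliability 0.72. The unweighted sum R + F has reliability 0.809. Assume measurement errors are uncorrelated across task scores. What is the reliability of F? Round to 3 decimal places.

0.749

Var(R+F) = 2 + 2·0.39 = 2.780.
True-score variance = ρ_R + ρ_F + 2·0.39, so 0.809 = (0.72 + ρ_F + 0.78) / 2.780.
ρ_F = 0.809·2.780 − 0.72 − 0.78 = 0.749.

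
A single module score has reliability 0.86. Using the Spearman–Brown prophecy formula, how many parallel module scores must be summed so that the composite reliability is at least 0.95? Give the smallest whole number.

k ≥ ρ*(1−ρ₁)/(ρ₁(1−ρ*)) = 0.95·0.14 / (0.86·0.05) = 3.093.
Smallest integer k = 4.

4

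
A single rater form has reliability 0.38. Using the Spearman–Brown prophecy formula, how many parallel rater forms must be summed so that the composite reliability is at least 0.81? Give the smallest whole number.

k ≥ ρ*(1−ρ₁)/(ρ₁(1−ρ*)) = 0.81·0.62 / (0.38·0.19) = 6.956.
Smallest integer k = 7.

7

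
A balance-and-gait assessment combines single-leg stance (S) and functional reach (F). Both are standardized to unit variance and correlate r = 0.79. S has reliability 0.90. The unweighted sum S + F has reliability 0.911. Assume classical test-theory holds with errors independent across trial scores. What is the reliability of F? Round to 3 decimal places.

Var(S+F) = 2 + 2·0.79 = 3.580.
True-score variance = ρ_S + ρ_F + 2·0.79, so 0.911 = (0.90 + ρ_F + 1.58) / 3.580.
ρ_F = 0.911·3.580 − 0.90 − 1.58 = 0.781.

0.781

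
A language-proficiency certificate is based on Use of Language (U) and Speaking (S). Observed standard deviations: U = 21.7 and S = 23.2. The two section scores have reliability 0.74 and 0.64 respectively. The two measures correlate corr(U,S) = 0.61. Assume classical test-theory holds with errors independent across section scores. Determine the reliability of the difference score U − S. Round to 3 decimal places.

0.199

Var(U−S) = 21.7² + 23.2² − 2·21.7·23.2·0.61 = 1009.13 − 614.197 = 394.933.
Under uncorrelated errors the observed covariances equal the true-score covariances, so only the own-variance terms attenuate.
True-score variance = [21.7²·0.74 + 23.2²·0.64] − 614.197 = 692.932 − 614.197 = 78.7354.
Reliability = 78.7354 / 394.933 = 0.199.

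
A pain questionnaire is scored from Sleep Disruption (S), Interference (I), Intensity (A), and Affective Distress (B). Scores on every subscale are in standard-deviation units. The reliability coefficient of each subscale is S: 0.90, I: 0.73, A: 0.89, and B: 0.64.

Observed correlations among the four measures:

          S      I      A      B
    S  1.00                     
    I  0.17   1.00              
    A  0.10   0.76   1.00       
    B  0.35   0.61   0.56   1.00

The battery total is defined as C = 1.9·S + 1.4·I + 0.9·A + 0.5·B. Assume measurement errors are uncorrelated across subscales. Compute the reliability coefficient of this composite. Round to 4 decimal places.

0.9095

Var(C) = 1.9² + 1.4² + 0.9² + 0.5² + 2·[2.66·0.17 + 1.71·0.10 + 0.95·0.35 + 1.26·0.76 + 0.7·0.61 + 0.45·0.56] = 6.63 + 5.1846 = 11.8146.
With uncorrelated errors the cross-covariances are all true-score covariance, so they carry over unchanged; only the diagonal terms shrink to ρᵢσᵢ².
True-score variance = [1.9²·0.90 + 1.4²·0.73 + 0.9²·0.89 + 0.5²·0.64] + 5.1846 = 5.5607 + 5.1846 = 10.7453.
Reliability = 10.7453 / 11.8146 = 0.9095.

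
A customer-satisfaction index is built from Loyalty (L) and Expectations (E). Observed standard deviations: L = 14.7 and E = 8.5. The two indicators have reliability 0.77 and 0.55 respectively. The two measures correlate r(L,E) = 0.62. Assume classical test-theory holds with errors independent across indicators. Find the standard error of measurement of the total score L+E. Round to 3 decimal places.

Var(total) = 288.34 + 154.938 = 443.278.
True-score variance = 206.127 + 154.938 = 361.065, so reliability = 0.8145.
Error variance = 443.278 − 361.065 = 82.2132; SEM = √82.2132 = 9.067.

9.067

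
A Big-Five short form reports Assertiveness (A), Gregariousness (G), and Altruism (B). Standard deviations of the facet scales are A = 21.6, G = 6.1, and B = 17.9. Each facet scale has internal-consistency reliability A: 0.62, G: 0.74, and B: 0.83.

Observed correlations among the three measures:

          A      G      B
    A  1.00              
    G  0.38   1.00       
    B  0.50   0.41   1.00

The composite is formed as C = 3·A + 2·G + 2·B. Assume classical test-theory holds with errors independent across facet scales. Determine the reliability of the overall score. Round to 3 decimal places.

0.792

Var(C) = 3²·21.6² + 2²·6.1² + 2²·17.9² + 2·[6·21.6·6.1·0.38 + 6·21.6·17.9·0.50 + 4·6.1·17.9·0.41] = 5629.52 + 3278.81 = 8908.33.
With uncorrelated errors the cross-covariances are all true-score covariance, so they carry over unchanged; only the diagonal terms shrink to ρᵢσᵢ².
True-score variance = [3²·21.6²·0.62 + 2²·6.1²·0.74 + 2²·17.9²·0.83] + 3278.81 = 3777.31 + 3278.81 = 7056.12.
Reliability = 7056.12 / 8908.33 = 0.792.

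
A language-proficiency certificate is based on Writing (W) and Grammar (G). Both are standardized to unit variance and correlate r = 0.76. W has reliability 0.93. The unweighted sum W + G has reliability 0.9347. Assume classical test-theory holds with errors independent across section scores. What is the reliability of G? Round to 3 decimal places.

Var(W+G) = 2 + 2·0.76 = 3.520.
True-score variance = ρ_W + ρ_G + 2·0.76, so 0.9347 = (0.93 + ρ_G + 1.52) / 3.520.
ρ_G = 0.9347·3.520 − 0.93 − 1.52 = 0.840.

0.840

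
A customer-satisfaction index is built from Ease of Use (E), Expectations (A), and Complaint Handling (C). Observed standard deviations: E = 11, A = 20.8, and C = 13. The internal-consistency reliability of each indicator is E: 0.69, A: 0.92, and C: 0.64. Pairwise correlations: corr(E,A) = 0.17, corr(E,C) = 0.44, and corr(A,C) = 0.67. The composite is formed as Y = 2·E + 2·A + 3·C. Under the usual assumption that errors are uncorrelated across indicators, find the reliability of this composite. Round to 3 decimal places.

0.880

Var(Y) = 2²·11² + 2²·20.8² + 3²·13² + 2·[4·11·20.8·0.17 + 6·11·13·0.44 + 6·20.8·13·0.67] = 3735.56 + 3240.22 = 6975.78.
With uncorrelated errors the cross-covariances are all true-score covariance, so they carry over unchanged; only the diagonal terms shrink to ρᵢσᵢ².
True-score variance = [2²·11²·0.69 + 2²·20.8²·0.92 + 3²·13²·0.64] + 3240.22 = 2899.52 + 3240.22 = 6139.74.
Reliability = 6139.74 / 6975.78 = 0.880.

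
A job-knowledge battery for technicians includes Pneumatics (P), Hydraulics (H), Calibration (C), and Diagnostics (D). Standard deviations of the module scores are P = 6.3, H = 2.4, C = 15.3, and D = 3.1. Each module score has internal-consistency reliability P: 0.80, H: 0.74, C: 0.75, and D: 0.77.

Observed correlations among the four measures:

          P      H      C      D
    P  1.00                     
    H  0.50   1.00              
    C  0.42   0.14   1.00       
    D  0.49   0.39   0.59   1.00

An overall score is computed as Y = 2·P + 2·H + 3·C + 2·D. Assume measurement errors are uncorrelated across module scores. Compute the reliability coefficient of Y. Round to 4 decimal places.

0.8299

Var(Y) = 2²·6.3² + 2²·2.4² + 3²·15.3² + 2²·3.1² + 2·[4·6.3·2.4·0.50 + 6·6.3·15.3·0.42 + 4·6.3·3.1·0.49 + 6·2.4·15.3·0.14 + 4·2.4·3.1·0.39 + 6·15.3·3.1·0.59] = 2327.05 + 1043.55 = 3370.6.
With uncorrelated errors the cross-covariances are all true-score covariance, so they carry over unchanged; only the diagonal terms shrink to ρᵢσᵢ².
True-score variance = [2²·6.3²·0.80 + 2²·2.4²·0.74 + 3²·15.3²·0.75 + 2²·3.1²·0.77] + 1043.55 = 1753.76 + 1043.55 = 2797.31.
Reliability = 2797.31 / 3370.6 = 0.8299.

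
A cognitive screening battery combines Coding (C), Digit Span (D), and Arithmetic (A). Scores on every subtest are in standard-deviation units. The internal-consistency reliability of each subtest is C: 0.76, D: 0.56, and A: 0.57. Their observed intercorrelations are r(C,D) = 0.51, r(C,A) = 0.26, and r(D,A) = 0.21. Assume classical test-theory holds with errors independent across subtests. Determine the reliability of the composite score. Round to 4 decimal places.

0.7762

Var(C+D+A) = 3 + 2·[0.51 + 0.26 + 0.21] = 3 + 1.96 = 4.96.
Under uncorrelated errors the observed covariances equal the true-score covariances, so only the own-variance terms attenuate.
True-score variance = [0.76 + 0.56 + 0.57] + 1.96 = 1.89 + 1.96 = 3.85.
Reliability = 3.85 / 4.96 = 0.7762.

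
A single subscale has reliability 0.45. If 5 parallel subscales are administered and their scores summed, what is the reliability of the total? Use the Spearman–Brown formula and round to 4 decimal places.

ρ_k = kρ / (1 + (k−1)ρ) = 5·0.45 / (1 + 4·0.45) = 2.250 / 2.800 = 0.8036.

0.8036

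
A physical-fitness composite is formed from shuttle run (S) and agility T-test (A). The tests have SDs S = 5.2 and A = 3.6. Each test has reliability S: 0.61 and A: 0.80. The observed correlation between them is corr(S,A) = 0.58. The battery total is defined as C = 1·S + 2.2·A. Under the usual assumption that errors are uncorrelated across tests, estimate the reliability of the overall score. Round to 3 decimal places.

Var(C) = 5.2² + 2.2²·3.6² + 2·[2.2·5.2·3.6·0.58] = 89.7664 + 47.7734 = 137.54.
Because errors are independent across components, Cov(Tᵢ,Tⱼ) = Cov(Xᵢ,Xⱼ); the off-diagonal part of the true-score variance is the same as above.
True-score variance = [5.2²·0.61 + 2.2²·3.6²·0.80] + 47.7734 = 66.6755 + 47.7734 = 114.449.
Reliability = 114.449 / 137.54 = 0.832.

0.832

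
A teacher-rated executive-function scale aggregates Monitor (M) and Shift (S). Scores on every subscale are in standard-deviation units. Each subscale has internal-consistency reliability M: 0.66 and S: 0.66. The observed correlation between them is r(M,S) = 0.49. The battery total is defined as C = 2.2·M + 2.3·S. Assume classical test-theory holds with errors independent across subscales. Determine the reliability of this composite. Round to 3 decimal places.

0.772

Var(C) = 2.2² + 2.3² + 2·[5.06·0.49] = 10.13 + 4.9588 = 15.0888.
Because errors are independent across components, Cov(Tᵢ,Tⱼ) = Cov(Xᵢ,Xⱼ); the off-diagonal part of the true-score variance is the same as above.
True-score variance = [2.2²·0.66 + 2.3²·0.66] + 4.9588 = 6.6858 + 4.9588 = 11.6446.
Reliability = 11.6446 / 15.0888 = 0.772.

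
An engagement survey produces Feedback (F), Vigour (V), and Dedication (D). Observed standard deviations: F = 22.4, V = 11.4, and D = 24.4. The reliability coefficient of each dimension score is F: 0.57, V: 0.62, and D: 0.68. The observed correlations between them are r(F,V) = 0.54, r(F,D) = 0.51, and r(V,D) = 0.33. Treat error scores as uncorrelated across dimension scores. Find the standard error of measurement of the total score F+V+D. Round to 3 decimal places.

21.346

Var(total) = 1227.08 + 1016.87 = 2243.95.
True-score variance = 771.423 + 1016.87 = 1788.29, so reliability = 0.7969.
Error variance = 2243.95 − 1788.29 = 455.657; SEM = √455.657 = 21.346.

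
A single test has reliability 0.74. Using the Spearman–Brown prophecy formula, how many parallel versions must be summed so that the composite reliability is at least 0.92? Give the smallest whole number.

5

k ≥ ρ*(1−ρ₁)/(ρ₁(1−ρ*)) = 0.92·0.26 / (0.74·0.08) = 4.041.
Smallest integer k = 5.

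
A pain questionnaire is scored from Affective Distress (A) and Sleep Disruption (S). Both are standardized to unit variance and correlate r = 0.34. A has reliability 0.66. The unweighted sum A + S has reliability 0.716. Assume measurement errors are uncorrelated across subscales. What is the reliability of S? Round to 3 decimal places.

0.579

Var(A+S) = 2 + 2·0.34 = 2.680.
True-score variance = ρ_A + ρ_S + 2·0.34, so 0.716 = (0.66 + ρ_S + 0.68) / 2.680.
ρ_S = 0.716·2.680 − 0.66 − 0.68 = 0.579.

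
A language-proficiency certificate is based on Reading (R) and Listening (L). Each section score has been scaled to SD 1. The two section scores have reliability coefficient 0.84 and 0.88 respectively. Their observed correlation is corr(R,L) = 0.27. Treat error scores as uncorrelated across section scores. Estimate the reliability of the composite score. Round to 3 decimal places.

Var(R+L) = 2 + 2·[0.27] = 2 + 0.54 = 2.54.
With uncorrelated errors the cross-covariances are all true-score covariance, so they carry over unchanged; only the diagonal terms shrink to ρᵢσᵢ².
True-score variance = [0.84 + 0.88] + 0.54 = 1.72 + 0.54 = 2.26.
Reliability = 2.26 / 2.54 = 0.890.

0.890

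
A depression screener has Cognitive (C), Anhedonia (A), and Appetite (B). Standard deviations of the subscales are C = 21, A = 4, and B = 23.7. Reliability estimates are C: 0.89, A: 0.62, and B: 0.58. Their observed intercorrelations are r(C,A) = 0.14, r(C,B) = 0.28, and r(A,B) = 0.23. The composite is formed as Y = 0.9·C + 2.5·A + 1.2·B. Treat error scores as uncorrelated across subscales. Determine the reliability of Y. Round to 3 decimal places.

0.762

Var(Y) = 0.9²·21² + 2.5²·4² + 1.2²·23.7² + 2·[2.25·21·4·0.14 + 1.08·21·23.7·0.28 + 3·4·23.7·0.23] = 1266.04 + 484.753 = 1750.8.
Because errors are independent across components, Cov(Tᵢ,Tⱼ) = Cov(Xᵢ,Xⱼ); the off-diagonal part of the true-score variance is the same as above.
True-score variance = [0.9²·21²·0.89 + 2.5²·4²·0.62 + 1.2²·23.7²·0.58] + 484.753 = 849.04 + 484.753 = 1333.79.
Reliability = 1333.79 / 1750.8 = 0.762.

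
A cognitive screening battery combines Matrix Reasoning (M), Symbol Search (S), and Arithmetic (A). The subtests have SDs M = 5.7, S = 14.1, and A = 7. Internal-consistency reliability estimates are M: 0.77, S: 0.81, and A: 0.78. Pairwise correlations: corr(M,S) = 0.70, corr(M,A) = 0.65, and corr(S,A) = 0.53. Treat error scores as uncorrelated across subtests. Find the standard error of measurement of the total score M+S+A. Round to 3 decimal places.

7.485

Var(total) = 280.3 + 269.01 = 549.31.
True-score variance = 224.273 + 269.01 = 493.283, so reliability = 0.8980.
Error variance = 549.31 − 493.283 = 56.0266; SEM = √56.0266 = 7.485.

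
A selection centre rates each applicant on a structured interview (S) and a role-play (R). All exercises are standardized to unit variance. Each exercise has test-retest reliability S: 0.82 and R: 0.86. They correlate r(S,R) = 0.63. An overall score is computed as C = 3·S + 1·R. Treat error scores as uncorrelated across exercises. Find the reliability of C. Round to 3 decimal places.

0.872

Var(C) = 3² + 1 + 2·[3·0.63] = 10 + 3.78 = 13.78.
Under uncorrelated errors the observed covariances equal the true-score covariances, so only the own-variance terms attenuate.
True-score variance = [3²·0.82 + 0.86] + 3.78 = 8.24 + 3.78 = 12.02.
Reliability = 12.02 / 13.78 = 0.872.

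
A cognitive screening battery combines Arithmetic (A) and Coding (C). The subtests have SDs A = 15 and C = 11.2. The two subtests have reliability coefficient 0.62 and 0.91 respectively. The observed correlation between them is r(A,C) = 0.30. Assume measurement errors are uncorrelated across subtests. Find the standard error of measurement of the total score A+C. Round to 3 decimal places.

9.838

Var(total) = 350.44 + 100.8 = 451.24.
True-score variance = 253.65 + 100.8 = 354.45, so reliability = 0.7855.
Error variance = 451.24 − 354.45 = 96.7896; SEM = √96.7896 = 9.838.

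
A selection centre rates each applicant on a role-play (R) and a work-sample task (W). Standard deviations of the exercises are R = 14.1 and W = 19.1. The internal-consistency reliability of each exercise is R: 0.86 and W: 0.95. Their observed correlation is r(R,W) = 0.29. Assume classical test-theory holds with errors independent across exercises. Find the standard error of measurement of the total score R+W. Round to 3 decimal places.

6.788

Var(total) = 563.62 + 156.2 = 719.82.
True-score variance = 517.546 + 156.2 = 673.746, so reliability = 0.9360.
Error variance = 719.82 − 673.746 = 46.0739; SEM = √46.0739 = 6.788.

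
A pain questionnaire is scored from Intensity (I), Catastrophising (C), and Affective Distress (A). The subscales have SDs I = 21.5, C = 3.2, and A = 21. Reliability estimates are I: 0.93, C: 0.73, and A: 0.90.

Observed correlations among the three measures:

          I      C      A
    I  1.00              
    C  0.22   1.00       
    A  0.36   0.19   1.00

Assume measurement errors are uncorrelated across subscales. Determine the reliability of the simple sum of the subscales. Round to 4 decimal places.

Var(I+C+A) = 21.5² + 3.2² + 21² + 2·[21.5·3.2·0.22 + 21.5·21·0.36 + 3.2·21·0.19] = 913.49 + 380.888 = 1294.38.
Under uncorrelated errors the observed covariances equal the true-score covariances, so only the own-variance terms attenuate.
True-score variance = [21.5²·0.93 + 3.2²·0.73 + 21²·0.90] + 380.888 = 834.268 + 380.888 = 1215.16.
Reliability = 1215.16 / 1294.38 = 0.9388.

0.9388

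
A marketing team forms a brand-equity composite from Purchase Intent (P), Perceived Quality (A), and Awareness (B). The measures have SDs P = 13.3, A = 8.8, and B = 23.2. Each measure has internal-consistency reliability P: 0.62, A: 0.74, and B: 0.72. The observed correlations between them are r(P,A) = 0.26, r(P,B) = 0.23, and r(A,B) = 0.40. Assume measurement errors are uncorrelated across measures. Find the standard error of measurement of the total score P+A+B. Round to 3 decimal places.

Var(total) = 792.57 + 366.126 = 1158.7.
True-score variance = 554.51 + 366.126 = 920.637, so reliability = 0.7945.
Error variance = 1158.7 − 920.637 = 238.06; SEM = √238.06 = 15.429.

15.429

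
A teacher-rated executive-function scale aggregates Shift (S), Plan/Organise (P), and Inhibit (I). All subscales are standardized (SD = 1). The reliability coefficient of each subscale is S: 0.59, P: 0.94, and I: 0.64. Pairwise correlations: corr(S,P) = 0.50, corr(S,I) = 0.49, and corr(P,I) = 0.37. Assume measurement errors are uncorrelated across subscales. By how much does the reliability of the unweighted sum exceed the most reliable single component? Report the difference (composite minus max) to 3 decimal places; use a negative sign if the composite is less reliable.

Var(sum) = 3 + 2.72 = 5.72; true-score variance = 2.17 + 2.72 = 4.89; composite reliability = 0.8549.
Max component reliability = 0.9400.
Difference = 0.8549 − 0.9400 = -0.085.

-0.085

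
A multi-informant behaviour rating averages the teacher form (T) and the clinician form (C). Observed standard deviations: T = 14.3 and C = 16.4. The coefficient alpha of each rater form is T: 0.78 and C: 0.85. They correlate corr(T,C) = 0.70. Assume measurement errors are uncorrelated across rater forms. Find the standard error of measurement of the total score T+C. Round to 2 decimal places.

Var(total) = 473.45 + 328.328 = 801.778.
True-score variance = 388.118 + 328.328 = 716.446, so reliability = 0.8936.
Error variance = 801.778 − 716.446 = 85.3318; SEM = √85.3318 = 9.24.

9.24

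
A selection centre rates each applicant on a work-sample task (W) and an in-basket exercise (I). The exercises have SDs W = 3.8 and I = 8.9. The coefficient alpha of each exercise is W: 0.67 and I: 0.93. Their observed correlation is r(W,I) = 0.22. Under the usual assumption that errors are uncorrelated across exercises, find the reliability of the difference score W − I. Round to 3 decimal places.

0.869

Var(W−I) = 3.8² + 8.9² − 2·3.8·8.9·0.22 = 93.65 − 14.8808 = 78.7692.
Under uncorrelated errors the observed covariances equal the true-score covariances, so only the own-variance terms attenuate.
True-score variance = [3.8²·0.67 + 8.9²·0.93] − 14.8808 = 83.3401 − 14.8808 = 68.4593.
Reliability = 68.4593 / 78.7692 = 0.869.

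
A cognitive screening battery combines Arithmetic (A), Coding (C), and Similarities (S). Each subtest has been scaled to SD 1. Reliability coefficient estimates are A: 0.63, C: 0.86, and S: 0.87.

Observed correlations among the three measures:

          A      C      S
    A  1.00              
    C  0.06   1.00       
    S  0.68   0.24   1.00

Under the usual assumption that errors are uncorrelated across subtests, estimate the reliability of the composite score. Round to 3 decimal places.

Var(A+C+S) = 3 + 2·[0.06 + 0.68 + 0.24] = 3 + 1.96 = 4.96.
Under uncorrelated errors the observed covariances equal the true-score covariances, so only the own-variance terms attenuate.
True-score variance = [0.63 + 0.86 + 0.87] + 1.96 = 2.36 + 1.96 = 4.32.
Reliability = 4.32 / 4.96 = 0.871.

0.871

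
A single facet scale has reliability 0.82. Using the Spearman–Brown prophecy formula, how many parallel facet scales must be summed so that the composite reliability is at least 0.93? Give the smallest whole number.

3

k ≥ ρ*(1−ρ₁)/(ρ₁(1−ρ*)) = 0.93·0.18 / (0.82·0.07) = 2.916.
Smallest integer k = 3.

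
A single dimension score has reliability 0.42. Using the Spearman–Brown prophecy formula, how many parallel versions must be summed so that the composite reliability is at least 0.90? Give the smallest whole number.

k ≥ ρ*(1−ρ₁)/(ρ₁(1−ρ*)) = 0.90·0.58 / (0.42·0.10) = 12.429.
Smallest integer k = 13.

13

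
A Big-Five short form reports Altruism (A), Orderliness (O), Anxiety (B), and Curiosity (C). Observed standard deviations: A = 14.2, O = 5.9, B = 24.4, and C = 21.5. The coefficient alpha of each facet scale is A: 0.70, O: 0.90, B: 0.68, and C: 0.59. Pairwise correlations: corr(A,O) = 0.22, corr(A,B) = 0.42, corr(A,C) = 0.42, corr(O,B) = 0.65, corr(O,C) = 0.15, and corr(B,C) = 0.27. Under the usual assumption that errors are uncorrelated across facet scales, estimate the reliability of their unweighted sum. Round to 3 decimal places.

Var(A+O+B+C) = 14.2² + 5.9² + 24.4² + 21.5² + 2·[14.2·5.9·0.22 + 14.2·24.4·0.42 + 14.2·21.5·0.42 + 5.9·24.4·0.65 + 5.9·21.5·0.15 + 24.4·21.5·0.27] = 1294.06 + 1092.85 = 2386.91.
Because errors are independent across components, Cov(Tᵢ,Tⱼ) = Cov(Xᵢ,Xⱼ); the off-diagonal part of the true-score variance is the same as above.
True-score variance = [14.2²·0.70 + 5.9²·0.90 + 24.4²·0.68 + 21.5²·0.59] + 1092.85 = 850.049 + 1092.85 = 1942.89.
Reliability = 1942.89 / 2386.91 = 0.814.

0.814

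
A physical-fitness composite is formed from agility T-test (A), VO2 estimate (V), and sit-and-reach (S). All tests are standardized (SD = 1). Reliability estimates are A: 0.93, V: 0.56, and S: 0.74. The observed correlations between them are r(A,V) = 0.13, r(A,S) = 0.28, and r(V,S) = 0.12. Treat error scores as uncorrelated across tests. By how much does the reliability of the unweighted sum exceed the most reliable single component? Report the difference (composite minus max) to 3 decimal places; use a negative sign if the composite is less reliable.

-0.120

Var(sum) = 3 + 1.06 = 4.06; true-score variance = 2.23 + 1.06 = 3.29; composite reliability = 0.8103.
Max component reliability = 0.9300.
Difference = 0.8103 − 0.9300 = -0.120.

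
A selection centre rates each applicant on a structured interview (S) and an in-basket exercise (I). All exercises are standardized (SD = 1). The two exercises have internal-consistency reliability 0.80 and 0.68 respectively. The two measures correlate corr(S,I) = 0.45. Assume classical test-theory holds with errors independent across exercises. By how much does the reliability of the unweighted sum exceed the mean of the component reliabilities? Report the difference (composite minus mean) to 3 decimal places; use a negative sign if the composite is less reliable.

0.081

Var(sum) = 2 + 0.9 = 2.9; true-score variance = 1.48 + 0.9 = 2.38; composite reliability = 0.8207.
Mean component reliability = 0.7400.
Difference = 0.8207 − 0.7400 = 0.081.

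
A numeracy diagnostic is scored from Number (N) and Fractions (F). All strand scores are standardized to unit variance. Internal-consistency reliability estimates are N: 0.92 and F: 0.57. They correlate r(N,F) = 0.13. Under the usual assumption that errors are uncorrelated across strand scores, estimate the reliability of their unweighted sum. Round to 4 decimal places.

Var(N+F) = 2 + 2·[0.13] = 2 + 0.26 = 2.26.
Under uncorrelated errors the observed covariances equal the true-score covariances, so only the own-variance terms attenuate.
True-score variance = [0.92 + 0.57] + 0.26 = 1.49 + 0.26 = 1.75.
Reliability = 1.75 / 2.26 = 0.7743.

0.7743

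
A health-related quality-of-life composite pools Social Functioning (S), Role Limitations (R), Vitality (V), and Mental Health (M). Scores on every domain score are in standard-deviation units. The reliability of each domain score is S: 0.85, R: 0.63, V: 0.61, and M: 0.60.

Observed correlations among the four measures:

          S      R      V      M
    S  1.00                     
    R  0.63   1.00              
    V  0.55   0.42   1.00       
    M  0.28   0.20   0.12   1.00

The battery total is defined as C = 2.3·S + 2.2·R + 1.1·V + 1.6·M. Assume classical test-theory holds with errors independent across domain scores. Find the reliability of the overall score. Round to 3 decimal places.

0.859

Var(C) = 2.3² + 2.2² + 1.1² + 1.6² + 2·[5.06·0.63 + 2.53·0.55 + 3.68·0.28 + 2.42·0.42 + 3.52·0.20 + 1.76·0.12] = 13.9 + 15.0826 = 28.9826.
Because errors are independent across components, Cov(Tᵢ,Tⱼ) = Cov(Xᵢ,Xⱼ); the off-diagonal part of the true-score variance is the same as above.
True-score variance = [2.3²·0.85 + 2.2²·0.63 + 1.1²·0.61 + 1.6²·0.60] + 15.0826 = 9.8198 + 15.0826 = 24.9024.
Reliability = 24.9024 / 28.9826 = 0.859.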